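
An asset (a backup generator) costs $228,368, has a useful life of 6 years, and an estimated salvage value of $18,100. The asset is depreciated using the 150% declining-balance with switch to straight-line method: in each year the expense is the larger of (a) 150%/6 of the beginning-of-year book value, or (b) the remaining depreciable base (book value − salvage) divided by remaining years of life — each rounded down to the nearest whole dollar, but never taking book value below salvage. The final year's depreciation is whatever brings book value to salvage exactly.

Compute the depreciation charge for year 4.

$26,081

Depreciable base = $228,368 − $18,100 = $210,268.
Year 1: DB = ⌊$228,368 × 150%/6⌋ = $57,092; SL = ⌊$210,268/6⌋ = $35,044 → take DB $57,092. Book value $171,276.
Year 2: DB = ⌊$171,276 × 150%/6⌋ = $42,819; SL = ⌊$153,176/5⌋ = $30,635 → take DB $42,819. Book value $128,457.
Year 3: DB = ⌊$128,457 × 150%/6⌋ = $32,114; SL = ⌊$110,357/4⌋ = $27,589 → take DB $32,114. Book value $96,343.
Year 4: DB = ⌊$96,343 × 150%/6⌋ = $24,085; SL = ⌊$78,243/3⌋ = $26,081 → take SL $26,081. Book value $70,262.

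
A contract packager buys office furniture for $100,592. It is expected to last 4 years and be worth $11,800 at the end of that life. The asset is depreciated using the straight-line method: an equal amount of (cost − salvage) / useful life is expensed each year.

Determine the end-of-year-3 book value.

$33,998

Depreciable base = $100,592 − $11,800 = $88,792.
Annual expense = $88,792 / 4 = $22,198.
End of year 1: book value $78,394.
End of year 2: book value $56,196.
End of year 3: book value $33,998.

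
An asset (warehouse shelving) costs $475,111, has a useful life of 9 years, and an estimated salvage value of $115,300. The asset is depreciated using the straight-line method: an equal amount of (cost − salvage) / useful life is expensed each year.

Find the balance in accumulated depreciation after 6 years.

Depreciable base = $475,111 − $115,300 = $359,811.
Annual expense = $359,811 / 9 = $39,979.
End of year 1: book value $435,132.
End of year 2: book value $395,153.
End of year 3: book value $355,174.
End of year 4: book value $315,195.
End of year 5: book value $275,216.
End of year 6: book value $235,237.
Accumulated through year 6 = $475,111 − $235,237 = $239,874.

$239,874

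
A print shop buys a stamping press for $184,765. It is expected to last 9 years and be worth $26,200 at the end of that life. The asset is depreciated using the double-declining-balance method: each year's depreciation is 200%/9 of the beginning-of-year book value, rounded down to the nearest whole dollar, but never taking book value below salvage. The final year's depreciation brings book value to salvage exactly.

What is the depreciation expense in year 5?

$15,026

Depreciable base = $184,765 − $26,200 = $158,565.
Year 1: ⌊$184,765 × 200%/9⌋ = $41,058. Book value $143,707.
Year 2: ⌊$143,707 × 200%/9⌋ = $31,934. Book value $111,773.
Year 3: ⌊$111,773 × 200%/9⌋ = $24,838. Book value $86,935.
Year 4: ⌊$86,935 × 200%/9⌋ = $19,318. Book value $67,617.
Year 5: ⌊$67,617 × 200%/9⌋ = $15,026. Book value $52,591.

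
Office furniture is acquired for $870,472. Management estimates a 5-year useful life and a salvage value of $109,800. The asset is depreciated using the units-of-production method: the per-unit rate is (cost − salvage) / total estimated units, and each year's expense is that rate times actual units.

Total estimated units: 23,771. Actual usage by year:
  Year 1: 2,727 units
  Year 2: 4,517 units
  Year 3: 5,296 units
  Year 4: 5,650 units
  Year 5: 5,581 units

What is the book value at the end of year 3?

$469,192

Depreciable base = $870,472 − $109,800 = $760,672.
Rate = $760,672 / 23,771 units = $32 per unit.
Year 1: 2,727 × $32 = $87,264. Book value $783,208.
Year 2: 4,517 × $32 = $144,544. Book value $638,664.
Year 3: 5,296 × $32 = $169,472. Book value $469,192.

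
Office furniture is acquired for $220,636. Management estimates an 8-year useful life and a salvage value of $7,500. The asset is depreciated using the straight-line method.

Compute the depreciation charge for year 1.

Depreciable base = $220,636 − $7,500 = $213,136.
Annual expense = $213,136 / 8 = $26,642.

$26,642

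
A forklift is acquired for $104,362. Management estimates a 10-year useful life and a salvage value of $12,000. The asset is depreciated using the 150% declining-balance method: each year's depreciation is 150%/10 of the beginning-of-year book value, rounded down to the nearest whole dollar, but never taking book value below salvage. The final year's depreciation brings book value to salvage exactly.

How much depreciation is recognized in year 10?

$12,174

Depreciable base = $104,362 − $12,000 = $92,362.
Year 1: ⌊$104,362 × 150%/10⌋ = $15,654. Book value $88,708.
Year 2: ⌊$88,708 × 150%/10⌋ = $13,306. Book value $75,402.
Year 3: ⌊$75,402 × 150%/10⌋ = $11,310. Book value $64,092.
Year 4: ⌊$64,092 × 150%/10⌋ = $9,613. Book value $54,479.
Year 5: ⌊$54,479 × 150%/10⌋ = $8,171. Book value $46,308.
Year 6: ⌊$46,308 × 150%/10⌋ = $6,946. Book value $39,362.
Year 7: ⌊$39,362 × 150%/10⌋ = $5,904. Book value $33,458.
Year 8: ⌊$33,458 × 150%/10⌋ = $5,018. Book value $28,440.
Year 9: ⌊$28,440 × 150%/10⌋ = $4,266. Book value $24,174.
Year 10 (final): $24,174 − $12,000 = $12,174. Book value $12,000.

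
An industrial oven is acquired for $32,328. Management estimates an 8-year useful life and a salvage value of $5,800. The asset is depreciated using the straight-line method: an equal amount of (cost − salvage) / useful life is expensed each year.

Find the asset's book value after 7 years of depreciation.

Depreciable base = $32,328 − $5,800 = $26,528.
Annual expense = $26,528 / 8 = $3,316.
End of year 1: book value $29,012.
End of year 2: book value $25,696.
End of year 3: book value $22,380.
End of year 4: book value $19,064.
End of year 5: book value $15,748.
End of year 6: book value $12,432.
End of year 7: book value $9,116.

$9,116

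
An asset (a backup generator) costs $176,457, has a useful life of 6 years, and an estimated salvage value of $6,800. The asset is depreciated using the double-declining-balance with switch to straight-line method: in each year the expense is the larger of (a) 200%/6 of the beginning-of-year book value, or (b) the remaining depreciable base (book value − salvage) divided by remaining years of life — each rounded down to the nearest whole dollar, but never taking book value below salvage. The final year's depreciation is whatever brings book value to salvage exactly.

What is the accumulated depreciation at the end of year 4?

Depreciable base = $176,457 − $6,800 = $169,657.
Year 1: DB = ⌊$176,457 × 200%/6⌋ = $58,819; SL = ⌊$169,657/6⌋ = $28,276 → take DB $58,819. Book value $117,638.
Year 2: DB = ⌊$117,638 × 200%/6⌋ = $39,212; SL = ⌊$110,838/5⌋ = $22,167 → take DB $39,212. Book value $78,426.
Year 3: DB = ⌊$78,426 × 200%/6⌋ = $26,142; SL = ⌊$71,626/4⌋ = $17,906 → take DB $26,142. Book value $52,284.
Year 4: DB = ⌊$52,284 × 200%/6⌋ = $17,428; SL = ⌊$45,484/3⌋ = $15,161 → take DB $17,428. Book value $34,856.
Accumulated through year 4 = $176,457 − $34,856 = $141,601.

$141,601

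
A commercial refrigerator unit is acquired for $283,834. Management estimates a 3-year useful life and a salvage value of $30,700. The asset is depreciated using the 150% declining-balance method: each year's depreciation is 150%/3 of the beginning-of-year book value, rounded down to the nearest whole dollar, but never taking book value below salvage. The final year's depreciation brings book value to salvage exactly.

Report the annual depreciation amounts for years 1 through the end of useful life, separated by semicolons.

Depreciable base = $283,834 − $30,700 = $253,134.
Year 1: ⌊$283,834 × 150%/3⌋ = $141,917. Book value $141,917.
Year 2: ⌊$141,917 × 150%/3⌋ = $70,958. Book value $70,959.
Year 3 (final): $70,959 − $30,700 = $40,259. Book value $30,700.

$141,917; $70,958; $40,259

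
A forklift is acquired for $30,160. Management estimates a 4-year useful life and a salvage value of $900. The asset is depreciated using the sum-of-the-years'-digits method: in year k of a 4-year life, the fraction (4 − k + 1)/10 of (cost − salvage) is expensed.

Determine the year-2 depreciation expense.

Depreciable base = $30,160 − $900 = $29,260.
Sum of the years' digits = 4+3+2+1 = 10.
Year 1: $29,260 × 4/10 = $11,704. Book value $18,456.
Year 2: $29,260 × 3/10 = $8,778. Book value $9,678.

$8,778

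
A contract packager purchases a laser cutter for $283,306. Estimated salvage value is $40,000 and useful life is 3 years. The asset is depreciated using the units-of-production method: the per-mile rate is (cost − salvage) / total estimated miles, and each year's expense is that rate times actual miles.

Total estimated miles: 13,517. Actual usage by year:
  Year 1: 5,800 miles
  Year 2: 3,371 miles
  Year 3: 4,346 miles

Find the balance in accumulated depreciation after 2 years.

$165,078

Depreciable base = $283,306 − $40,000 = $243,306.
Rate = $243,306 / 13,517 miles = $18 per mile.
Year 1: 5,800 × $18 = $104,400. Book value $178,906.
Year 2: 3,371 × $18 = $60,678. Book value $118,228.
Accumulated through year 2 = $283,306 − $118,228 = $165,078.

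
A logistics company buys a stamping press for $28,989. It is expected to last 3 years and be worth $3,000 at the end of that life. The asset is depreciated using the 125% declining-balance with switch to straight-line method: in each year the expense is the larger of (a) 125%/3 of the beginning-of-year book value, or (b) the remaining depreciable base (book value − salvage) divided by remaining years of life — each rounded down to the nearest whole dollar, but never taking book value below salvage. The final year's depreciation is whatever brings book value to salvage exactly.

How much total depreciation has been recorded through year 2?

Depreciable base = $28,989 − $3,000 = $25,989.
Year 1: DB = ⌊$28,989 × 125%/3⌋ = $12,078; SL = ⌊$25,989/3⌋ = $8,663 → take DB $12,078. Book value $16,911.
Year 2: DB = ⌊$16,911 × 125%/3⌋ = $7,046; SL = ⌊$13,911/2⌋ = $6,955 → take DB $7,046. Book value $9,865.
Accumulated through year 2 = $28,989 − $9,865 = $19,124.

$19,124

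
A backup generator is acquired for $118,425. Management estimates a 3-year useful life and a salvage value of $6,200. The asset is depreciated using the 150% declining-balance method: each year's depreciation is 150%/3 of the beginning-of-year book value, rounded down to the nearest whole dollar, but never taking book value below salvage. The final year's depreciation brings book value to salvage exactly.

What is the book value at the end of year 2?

Depreciable base = $118,425 − $6,200 = $112,225.
Year 1: ⌊$118,425 × 150%/3⌋ = $59,212. Book value $59,213.
Year 2: ⌊$59,213 × 150%/3⌋ = $29,606. Book value $29,607.

$29,607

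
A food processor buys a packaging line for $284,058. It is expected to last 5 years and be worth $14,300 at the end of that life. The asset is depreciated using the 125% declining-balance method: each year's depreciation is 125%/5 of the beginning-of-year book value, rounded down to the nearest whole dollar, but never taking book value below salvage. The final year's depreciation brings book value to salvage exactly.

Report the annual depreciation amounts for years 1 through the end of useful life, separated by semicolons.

$71,014; $53,261; $39,945; $29,959; $75,579

Depreciable base = $284,058 − $14,300 = $269,758.
Year 1: ⌊$284,058 × 125%/5⌋ = $71,014. Book value $213,044.
Year 2: ⌊$213,044 × 125%/5⌋ = $53,261. Book value $159,783.
Year 3: ⌊$159,783 × 125%/5⌋ = $39,945. Book value $119,838.
Year 4: ⌊$119,838 × 125%/5⌋ = $29,959. Book value $89,879.
Year 5 (final): $89,879 − $14,300 = $75,579. Book value $14,300.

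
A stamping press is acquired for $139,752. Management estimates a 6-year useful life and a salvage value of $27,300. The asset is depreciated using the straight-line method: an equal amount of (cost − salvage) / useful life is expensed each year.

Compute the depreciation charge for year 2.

Depreciable base = $139,752 − $27,300 = $112,452.
Annual expense = $112,452 / 6 = $18,742.

$18,742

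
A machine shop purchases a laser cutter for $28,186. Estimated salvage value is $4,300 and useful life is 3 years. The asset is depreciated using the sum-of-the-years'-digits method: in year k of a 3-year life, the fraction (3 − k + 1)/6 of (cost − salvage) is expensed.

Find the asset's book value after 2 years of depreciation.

Depreciable base = $28,186 − $4,300 = $23,886.
Sum of the years' digits = 3+2+1 = 6.
Year 1: $23,886 × 3/6 = $11,943. Book value $16,243.
Year 2: $23,886 × 2/6 = $7,962. Book value $8,281.

$8,281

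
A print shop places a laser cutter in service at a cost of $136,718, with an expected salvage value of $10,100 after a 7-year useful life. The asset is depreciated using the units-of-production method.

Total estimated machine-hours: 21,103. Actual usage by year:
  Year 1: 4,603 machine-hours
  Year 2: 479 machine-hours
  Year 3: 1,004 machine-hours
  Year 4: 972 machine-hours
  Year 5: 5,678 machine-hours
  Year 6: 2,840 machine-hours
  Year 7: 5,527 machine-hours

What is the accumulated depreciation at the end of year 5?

Depreciable base = $136,718 − $10,100 = $126,618.
Rate = $126,618 / 21,103 machine-hours = $6 per machine-hour.
Year 1: 4,603 × $6 = $27,618. Book value $109,100.
Year 2: 479 × $6 = $2,874. Book value $106,226.
Year 3: 1,004 × $6 = $6,024. Book value $100,202.
Year 4: 972 × $6 = $5,832. Book value $94,370.
Year 5: 5,678 × $6 = $34,068. Book value $60,302.
Accumulated through year 5 = $136,718 − $60,302 = $76,416.

$76,416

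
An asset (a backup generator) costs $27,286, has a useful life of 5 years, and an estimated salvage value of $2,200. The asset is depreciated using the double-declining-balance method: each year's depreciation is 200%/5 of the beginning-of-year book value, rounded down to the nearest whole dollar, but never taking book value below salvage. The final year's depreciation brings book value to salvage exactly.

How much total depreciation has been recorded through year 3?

Depreciable base = $27,286 − $2,200 = $25,086.
Year 1: ⌊$27,286 × 200%/5⌋ = $10,914. Book value $16,372.
Year 2: ⌊$16,372 × 200%/5⌋ = $6,548. Book value $9,824.
Year 3: ⌊$9,824 × 200%/5⌋ = $3,929. Book value $5,895.
Accumulated through year 3 = $27,286 − $5,895 = $21,391.

$21,391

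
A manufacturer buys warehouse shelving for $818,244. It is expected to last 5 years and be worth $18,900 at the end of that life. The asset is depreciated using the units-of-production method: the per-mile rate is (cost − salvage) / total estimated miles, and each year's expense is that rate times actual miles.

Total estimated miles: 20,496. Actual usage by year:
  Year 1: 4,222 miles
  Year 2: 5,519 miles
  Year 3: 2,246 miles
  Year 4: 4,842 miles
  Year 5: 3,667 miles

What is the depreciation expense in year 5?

$143,013

Depreciable base = $818,244 − $18,900 = $799,344.
Rate = $799,344 / 20,496 miles = $39 per mile.
Year 1: 4,222 × $39 = $164,658. Book value $653,586.
Year 2: 5,519 × $39 = $215,241. Book value $438,345.
Year 3: 2,246 × $39 = $87,594. Book value $350,751.
Year 4: 4,842 × $39 = $188,838. Book value $161,913.
Year 5: 3,667 × $39 = $143,013. Book value $18,900.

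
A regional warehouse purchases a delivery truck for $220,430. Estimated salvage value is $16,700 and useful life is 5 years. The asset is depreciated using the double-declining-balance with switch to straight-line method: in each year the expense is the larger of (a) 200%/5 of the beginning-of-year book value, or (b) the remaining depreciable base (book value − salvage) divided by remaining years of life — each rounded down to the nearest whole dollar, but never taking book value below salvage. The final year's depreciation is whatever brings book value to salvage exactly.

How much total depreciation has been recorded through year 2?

Depreciable base = $220,430 − $16,700 = $203,730.
Year 1: DB = ⌊$220,430 × 200%/5⌋ = $88,172; SL = ⌊$203,730/5⌋ = $40,746 → take DB $88,172. Book value $132,258.
Year 2: DB = ⌊$132,258 × 200%/5⌋ = $52,903; SL = ⌊$115,558/4⌋ = $28,889 → take DB $52,903. Book value $79,355.
Accumulated through year 2 = $220,430 − $79,355 = $141,075.

$141,075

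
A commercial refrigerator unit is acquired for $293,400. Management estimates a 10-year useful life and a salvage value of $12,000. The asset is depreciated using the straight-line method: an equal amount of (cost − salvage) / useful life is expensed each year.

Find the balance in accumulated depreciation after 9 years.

Depreciable base = $293,400 − $12,000 = $281,400.
Annual expense = $281,400 / 10 = $28,140.
End of year 1: book value $265,260.
End of year 2: book value $237,120.
End of year 3: book value $208,980.
End of year 4: book value $180,840.
End of year 5: book value $152,700.
End of year 6: book value $124,560.
End of year 7: book value $96,420.
End of year 8: book value $68,280.
End of year 9: book value $40,140.
Accumulated through year 9 = $293,400 − $40,140 = $253,260.

$253,260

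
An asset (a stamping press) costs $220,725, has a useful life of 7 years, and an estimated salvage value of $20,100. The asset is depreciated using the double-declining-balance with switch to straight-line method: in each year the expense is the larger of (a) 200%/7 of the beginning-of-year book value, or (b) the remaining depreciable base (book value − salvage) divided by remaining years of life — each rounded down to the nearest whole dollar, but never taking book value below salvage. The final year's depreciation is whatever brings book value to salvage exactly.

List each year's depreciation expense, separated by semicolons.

$63,064; $45,046; $32,175; $22,982; $16,416; $11,726; $9,216

Depreciable base = $220,725 − $20,100 = $200,625.
Year 1: DB = ⌊$220,725 × 200%/7⌋ = $63,064; SL = ⌊$200,625/7⌋ = $28,660 → take DB $63,064. Book value $157,661.
Year 2: DB = ⌊$157,661 × 200%/7⌋ = $45,046; SL = ⌊$137,561/6⌋ = $22,926 → take DB $45,046. Book value $112,615.
Year 3: DB = ⌊$112,615 × 200%/7⌋ = $32,175; SL = ⌊$92,515/5⌋ = $18,503 → take DB $32,175. Book value $80,440.
Year 4: DB = ⌊$80,440 × 200%/7⌋ = $22,982; SL = ⌊$60,340/4⌋ = $15,085 → take DB $22,982. Book value $57,458.
Year 5: DB = ⌊$57,458 × 200%/7⌋ = $16,416; SL = ⌊$37,358/3⌋ = $12,452 → take DB $16,416. Book value $41,042.
Year 6: DB = ⌊$41,042 × 200%/7⌋ = $11,726; SL = ⌊$20,942/2⌋ = $10,471 → take DB $11,726. Book value $29,316.
Year 7 (final): $29,316 − $20,100 = $9,216. Book value $20,100.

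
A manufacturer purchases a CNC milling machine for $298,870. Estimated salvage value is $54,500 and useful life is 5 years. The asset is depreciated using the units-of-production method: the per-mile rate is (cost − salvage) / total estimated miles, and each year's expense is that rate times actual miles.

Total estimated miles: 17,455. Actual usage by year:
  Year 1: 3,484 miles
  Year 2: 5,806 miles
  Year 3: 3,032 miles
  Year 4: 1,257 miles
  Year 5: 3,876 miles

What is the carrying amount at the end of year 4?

Depreciable base = $298,870 − $54,500 = $244,370.
Rate = $244,370 / 17,455 miles = $14 per mile.
Year 1: 3,484 × $14 = $48,776. Book value $250,094.
Year 2: 5,806 × $14 = $81,284. Book value $168,810.
Year 3: 3,032 × $14 = $42,448. Book value $126,362.
Year 4: 1,257 × $14 = $17,598. Book value $108,764.

$108,764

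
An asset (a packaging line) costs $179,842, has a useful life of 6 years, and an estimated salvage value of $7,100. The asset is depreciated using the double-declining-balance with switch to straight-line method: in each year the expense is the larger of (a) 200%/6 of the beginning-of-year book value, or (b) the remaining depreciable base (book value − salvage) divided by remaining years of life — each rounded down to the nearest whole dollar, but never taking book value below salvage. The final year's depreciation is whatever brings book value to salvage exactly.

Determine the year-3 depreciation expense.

$26,643

Depreciable base = $179,842 − $7,100 = $172,742.
Year 1: DB = ⌊$179,842 × 200%/6⌋ = $59,947; SL = ⌊$172,742/6⌋ = $28,790 → take DB $59,947. Book value $119,895.
Year 2: DB = ⌊$119,895 × 200%/6⌋ = $39,965; SL = ⌊$112,795/5⌋ = $22,559 → take DB $39,965. Book value $79,930.
Year 3: DB = ⌊$79,930 × 200%/6⌋ = $26,643; SL = ⌊$72,830/4⌋ = $18,207 → take DB $26,643. Book value $53,287.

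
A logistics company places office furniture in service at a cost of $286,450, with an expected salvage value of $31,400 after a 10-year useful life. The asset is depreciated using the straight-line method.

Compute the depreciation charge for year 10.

$25,505

Depreciable base = $286,450 − $31,400 = $255,050.
Annual expense = $255,050 / 10 = $25,505.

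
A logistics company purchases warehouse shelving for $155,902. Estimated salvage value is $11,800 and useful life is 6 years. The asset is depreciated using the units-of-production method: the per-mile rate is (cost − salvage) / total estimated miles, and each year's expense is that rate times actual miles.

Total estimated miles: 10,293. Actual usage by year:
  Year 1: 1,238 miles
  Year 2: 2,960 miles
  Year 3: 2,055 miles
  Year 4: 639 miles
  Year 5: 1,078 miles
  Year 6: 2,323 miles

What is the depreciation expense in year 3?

$28,770

Depreciable base = $155,902 − $11,800 = $144,102.
Rate = $144,102 / 10,293 miles = $14 per mile.
Year 1: 1,238 × $14 = $17,332. Book value $138,570.
Year 2: 2,960 × $14 = $41,440. Book value $97,130.
Year 3: 2,055 × $14 = $28,770. Book value $68,360.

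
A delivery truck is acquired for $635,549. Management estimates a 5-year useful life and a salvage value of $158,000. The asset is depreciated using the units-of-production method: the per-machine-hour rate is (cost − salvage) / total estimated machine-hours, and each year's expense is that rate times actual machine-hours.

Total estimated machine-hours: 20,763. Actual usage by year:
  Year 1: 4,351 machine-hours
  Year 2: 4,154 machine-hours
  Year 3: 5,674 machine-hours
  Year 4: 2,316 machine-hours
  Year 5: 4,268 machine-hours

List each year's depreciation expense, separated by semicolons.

Depreciable base = $635,549 − $158,000 = $477,549.
Rate = $477,549 / 20,763 machine-hours = $23 per machine-hour.
Year 1: 4,351 × $23 = $100,073. Book value $535,476.
Year 2: 4,154 × $23 = $95,542. Book value $439,934.
Year 3: 5,674 × $23 = $130,502. Book value $309,432.
Year 4: 2,316 × $23 = $53,268. Book value $256,164.
Year 5: 4,268 × $23 = $98,164. Book value $158,000.

$100,073; $95,542; $130,502; $53,268; $98,164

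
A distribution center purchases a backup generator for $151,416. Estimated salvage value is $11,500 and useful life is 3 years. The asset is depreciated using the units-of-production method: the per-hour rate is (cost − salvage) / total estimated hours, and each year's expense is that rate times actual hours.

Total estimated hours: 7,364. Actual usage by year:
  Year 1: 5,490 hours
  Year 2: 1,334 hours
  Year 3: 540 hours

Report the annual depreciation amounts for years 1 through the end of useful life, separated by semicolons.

$104,310; $25,346; $10,260

Depreciable base = $151,416 − $11,500 = $139,916.
Rate = $139,916 / 7,364 hours = $19 per hour.
Year 1: 5,490 × $19 = $104,310. Book value $47,106.
Year 2: 1,334 × $19 = $25,346. Book value $21,760.
Year 3: 540 × $19 = $10,260. Book value $11,500.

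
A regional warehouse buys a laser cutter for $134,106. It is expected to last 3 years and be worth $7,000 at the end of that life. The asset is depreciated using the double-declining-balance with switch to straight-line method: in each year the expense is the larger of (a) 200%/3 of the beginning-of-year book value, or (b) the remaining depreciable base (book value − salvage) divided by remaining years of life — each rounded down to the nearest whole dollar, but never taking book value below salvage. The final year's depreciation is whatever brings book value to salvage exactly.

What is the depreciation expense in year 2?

Depreciable base = $134,106 − $7,000 = $127,106.
Year 1: DB = ⌊$134,106 × 200%/3⌋ = $89,404; SL = ⌊$127,106/3⌋ = $42,368 → take DB $89,404. Book value $44,702.
Year 2: DB = ⌊$44,702 × 200%/3⌋ = $29,801; SL = ⌊$37,702/2⌋ = $18,851 → take DB $29,801. Book value $14,901.

$29,801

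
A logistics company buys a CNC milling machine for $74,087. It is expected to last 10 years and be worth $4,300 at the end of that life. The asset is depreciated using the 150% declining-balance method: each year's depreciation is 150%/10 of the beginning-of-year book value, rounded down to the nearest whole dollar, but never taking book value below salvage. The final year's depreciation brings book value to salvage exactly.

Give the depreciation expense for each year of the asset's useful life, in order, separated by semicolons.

Depreciable base = $74,087 − $4,300 = $69,787.
Year 1: ⌊$74,087 × 150%/10⌋ = $11,113. Book value $62,974.
Year 2: ⌊$62,974 × 150%/10⌋ = $9,446. Book value $53,528.
Year 3: ⌊$53,528 × 150%/10⌋ = $8,029. Book value $45,499.
Year 4: ⌊$45,499 × 150%/10⌋ = $6,824. Book value $38,675.
Year 5: ⌊$38,675 × 150%/10⌋ = $5,801. Book value $32,874.
Year 6: ⌊$32,874 × 150%/10⌋ = $4,931. Book value $27,943.
Year 7: ⌊$27,943 × 150%/10⌋ = $4,191. Book value $23,752.
Year 8: ⌊$23,752 × 150%/10⌋ = $3,562. Book value $20,190.
Year 9: ⌊$20,190 × 150%/10⌋ = $3,028. Book value $17,162.
Year 10 (final): $17,162 − $4,300 = $12,862. Book value $4,300.

$11,113; $9,446; $8,029; $6,824; $5,801; $4,931; $4,191; $3,562; $3,028; $12,862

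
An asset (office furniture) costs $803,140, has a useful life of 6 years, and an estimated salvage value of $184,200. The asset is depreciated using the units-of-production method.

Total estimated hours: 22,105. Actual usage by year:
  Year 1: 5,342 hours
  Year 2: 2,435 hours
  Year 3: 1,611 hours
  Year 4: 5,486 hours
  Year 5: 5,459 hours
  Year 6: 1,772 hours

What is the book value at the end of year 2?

Depreciable base = $803,140 − $184,200 = $618,940.
Rate = $618,940 / 22,105 hours = $28 per hour.
Year 1: 5,342 × $28 = $149,576. Book value $653,564.
Year 2: 2,435 × $28 = $68,180. Book value $585,384.

$585,384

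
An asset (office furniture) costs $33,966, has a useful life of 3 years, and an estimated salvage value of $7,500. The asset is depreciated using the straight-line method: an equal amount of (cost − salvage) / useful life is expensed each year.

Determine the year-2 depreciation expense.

$8,822

Depreciable base = $33,966 − $7,500 = $26,466.
Annual expense = $26,466 / 3 = $8,822.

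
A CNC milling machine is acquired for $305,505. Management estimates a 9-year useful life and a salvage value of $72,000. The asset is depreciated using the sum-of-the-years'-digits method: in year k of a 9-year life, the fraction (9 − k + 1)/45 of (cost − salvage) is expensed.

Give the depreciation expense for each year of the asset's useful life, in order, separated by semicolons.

Depreciable base = $305,505 − $72,000 = $233,505.
Sum of the years' digits = 9+8+7+6+5+4+3+2+1 = 45.
Year 1: $233,505 × 9/45 = $46,701. Book value $258,804.
Year 2: $233,505 × 8/45 = $41,512. Book value $217,292.
Year 3: $233,505 × 7/45 = $36,323. Book value $180,969.
Year 4: $233,505 × 6/45 = $31,134. Book value $149,835.
Year 5: $233,505 × 5/45 = $25,945. Book value $123,890.
Year 6: $233,505 × 4/45 = $20,756. Book value $103,134.
Year 7: $233,505 × 3/45 = $15,567. Book value $87,567.
Year 8: $233,505 × 2/45 = $10,378. Book value $77,189.
Year 9: $233,505 × 1/45 = $5,189. Book value $72,000.

$46,701; $41,512; $36,323; $31,134; $25,945; $20,756; $15,567; $10,378; $5,189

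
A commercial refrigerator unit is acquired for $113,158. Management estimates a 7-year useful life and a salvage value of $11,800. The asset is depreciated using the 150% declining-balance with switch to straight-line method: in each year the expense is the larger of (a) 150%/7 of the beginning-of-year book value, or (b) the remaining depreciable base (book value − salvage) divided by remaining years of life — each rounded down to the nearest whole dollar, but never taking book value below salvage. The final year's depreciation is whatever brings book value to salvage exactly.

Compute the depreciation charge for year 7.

Depreciable base = $113,158 − $11,800 = $101,358.
Year 1: DB = ⌊$113,158 × 150%/7⌋ = $24,248; SL = ⌊$101,358/7⌋ = $14,479 → take DB $24,248. Book value $88,910.
Year 2: DB = ⌊$88,910 × 150%/7⌋ = $19,052; SL = ⌊$77,110/6⌋ = $12,851 → take DB $19,052. Book value $69,858.
Year 3: DB = ⌊$69,858 × 150%/7⌋ = $14,969; SL = ⌊$58,058/5⌋ = $11,611 → take DB $14,969. Book value $54,889.
Year 4: DB = ⌊$54,889 × 150%/7⌋ = $11,761; SL = ⌊$43,089/4⌋ = $10,772 → take DB $11,761. Book value $43,128.
Year 5: DB = ⌊$43,128 × 150%/7⌋ = $9,241; SL = ⌊$31,328/3⌋ = $10,442 → take SL $10,442. Book value $32,686.
Year 6: DB = ⌊$32,686 × 150%/7⌋ = $7,004; SL = ⌊$20,886/2⌋ = $10,443 → take SL $10,443. Book value $22,243.
Year 7 (final): $22,243 − $11,800 = $10,443. Book value $11,800.

$10,443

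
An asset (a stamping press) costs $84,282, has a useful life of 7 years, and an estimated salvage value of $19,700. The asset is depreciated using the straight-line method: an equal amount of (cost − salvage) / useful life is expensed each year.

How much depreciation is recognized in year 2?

Depreciable base = $84,282 − $19,700 = $64,582.
Annual expense = $64,582 / 7 = $9,226.

$9,226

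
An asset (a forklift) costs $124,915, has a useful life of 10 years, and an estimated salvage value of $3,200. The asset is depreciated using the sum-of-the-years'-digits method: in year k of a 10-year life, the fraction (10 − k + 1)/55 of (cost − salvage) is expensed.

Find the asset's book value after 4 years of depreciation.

$49,673

Depreciable base = $124,915 − $3,200 = $121,715.
Sum of the years' digits = 10+9+8+7+6+5+4+3+2+1 = 55.
Year 1: $121,715 × 10/55 = $22,130. Book value $102,785.
Year 2: $121,715 × 9/55 = $19,917. Book value $82,868.
Year 3: $121,715 × 8/55 = $17,704. Book value $65,164.
Year 4: $121,715 × 7/55 = $15,491. Book value $49,673.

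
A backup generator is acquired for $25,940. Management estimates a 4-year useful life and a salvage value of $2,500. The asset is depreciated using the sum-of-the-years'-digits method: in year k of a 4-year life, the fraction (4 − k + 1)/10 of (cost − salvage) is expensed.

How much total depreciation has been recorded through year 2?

$16,408

Depreciable base = $25,940 − $2,500 = $23,440.
Sum of the years' digits = 4+3+2+1 = 10.
Year 1: $23,440 × 4/10 = $9,376. Book value $16,564.
Year 2: $23,440 × 3/10 = $7,032. Book value $9,532.
Accumulated through year 2 = $25,940 − $9,532 = $16,408.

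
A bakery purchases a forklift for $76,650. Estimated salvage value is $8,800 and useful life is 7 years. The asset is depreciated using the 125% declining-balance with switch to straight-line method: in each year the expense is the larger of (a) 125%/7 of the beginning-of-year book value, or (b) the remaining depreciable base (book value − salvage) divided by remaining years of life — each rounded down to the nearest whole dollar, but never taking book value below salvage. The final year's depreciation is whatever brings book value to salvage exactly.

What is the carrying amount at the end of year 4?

Depreciable base = $76,650 − $8,800 = $67,850.
Year 1: DB = ⌊$76,650 × 125%/7⌋ = $13,687; SL = ⌊$67,850/7⌋ = $9,692 → take DB $13,687. Book value $62,963.
Year 2: DB = ⌊$62,963 × 125%/7⌋ = $11,243; SL = ⌊$54,163/6⌋ = $9,027 → take DB $11,243. Book value $51,720.
Year 3: DB = ⌊$51,720 × 125%/7⌋ = $9,235; SL = ⌊$42,920/5⌋ = $8,584 → take DB $9,235. Book value $42,485.
Year 4: DB = ⌊$42,485 × 125%/7⌋ = $7,586; SL = ⌊$33,685/4⌋ = $8,421 → take SL $8,421. Book value $34,064.

$34,064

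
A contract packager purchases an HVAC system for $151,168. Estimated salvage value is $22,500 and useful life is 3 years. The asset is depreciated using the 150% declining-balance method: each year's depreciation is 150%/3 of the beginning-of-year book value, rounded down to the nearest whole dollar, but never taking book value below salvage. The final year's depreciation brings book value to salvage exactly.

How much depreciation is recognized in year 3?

Depreciable base = $151,168 − $22,500 = $128,668.
Year 1: ⌊$151,168 × 150%/3⌋ = $75,584. Book value $75,584.
Year 2: ⌊$75,584 × 150%/3⌋ = $37,792. Book value $37,792.
Year 3 (final): $37,792 − $22,500 = $15,292. Book value $22,500.

$15,292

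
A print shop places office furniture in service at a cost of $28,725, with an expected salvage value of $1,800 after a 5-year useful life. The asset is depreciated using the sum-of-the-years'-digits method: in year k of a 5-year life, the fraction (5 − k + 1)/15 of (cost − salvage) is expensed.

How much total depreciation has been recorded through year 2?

Depreciable base = $28,725 − $1,800 = $26,925.
Sum of the years' digits = 5+4+3+2+1 = 15.
Year 1: $26,925 × 5/15 = $8,975. Book value $19,750.
Year 2: $26,925 × 4/15 = $7,180. Book value $12,570.
Accumulated through year 2 = $28,725 − $12,570 = $16,155.

$16,155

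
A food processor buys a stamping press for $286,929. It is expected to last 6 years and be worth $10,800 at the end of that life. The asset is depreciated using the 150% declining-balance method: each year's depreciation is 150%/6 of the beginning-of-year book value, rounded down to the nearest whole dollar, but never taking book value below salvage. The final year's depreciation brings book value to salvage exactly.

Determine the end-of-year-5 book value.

Depreciable base = $286,929 − $10,800 = $276,129.
Year 1: ⌊$286,929 × 150%/6⌋ = $71,732. Book value $215,197.
Year 2: ⌊$215,197 × 150%/6⌋ = $53,799. Book value $161,398.
Year 3: ⌊$161,398 × 150%/6⌋ = $40,349. Book value $121,049.
Year 4: ⌊$121,049 × 150%/6⌋ = $30,262. Book value $90,787.
Year 5: ⌊$90,787 × 150%/6⌋ = $22,696. Book value $68,091.

$68,091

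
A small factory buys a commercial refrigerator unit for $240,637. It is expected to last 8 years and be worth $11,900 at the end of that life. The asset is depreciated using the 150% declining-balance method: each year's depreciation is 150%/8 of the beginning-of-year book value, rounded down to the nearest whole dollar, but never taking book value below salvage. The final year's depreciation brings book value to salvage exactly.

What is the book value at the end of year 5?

$85,209

Depreciable base = $240,637 − $11,900 = $228,737.
Year 1: ⌊$240,637 × 150%/8⌋ = $45,119. Book value $195,518.
Year 2: ⌊$195,518 × 150%/8⌋ = $36,659. Book value $158,859.
Year 3: ⌊$158,859 × 150%/8⌋ = $29,786. Book value $129,073.
Year 4: ⌊$129,073 × 150%/8⌋ = $24,201. Book value $104,872.
Year 5: ⌊$104,872 × 150%/8⌋ = $19,663. Book value $85,209.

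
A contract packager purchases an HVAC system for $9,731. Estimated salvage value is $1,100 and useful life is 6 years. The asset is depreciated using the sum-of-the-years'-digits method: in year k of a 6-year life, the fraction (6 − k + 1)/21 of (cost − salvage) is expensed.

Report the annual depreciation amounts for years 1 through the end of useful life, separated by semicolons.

$2,466; $2,055; $1,644; $1,233; $822; $411

Depreciable base = $9,731 − $1,100 = $8,631.
Sum of the years' digits = 6+5+4+3+2+1 = 21.
Year 1: $8,631 × 6/21 = $2,466. Book value $7,265.
Year 2: $8,631 × 5/21 = $2,055. Book value $5,210.
Year 3: $8,631 × 4/21 = $1,644. Book value $3,566.
Year 4: $8,631 × 3/21 = $1,233. Book value $2,333.
Year 5: $8,631 × 2/21 = $822. Book value $1,511.
Year 6: $8,631 × 1/21 = $411. Book value $1,100.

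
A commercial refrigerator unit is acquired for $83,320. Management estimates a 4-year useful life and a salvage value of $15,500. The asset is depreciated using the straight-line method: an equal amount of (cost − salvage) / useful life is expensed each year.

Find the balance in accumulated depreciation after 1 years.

Depreciable base = $83,320 − $15,500 = $67,820.
Annual expense = $67,820 / 4 = $16,955.
End of year 1: book value $66,365.
Accumulated through year 1 = $83,320 − $66,365 = $16,955.

$16,955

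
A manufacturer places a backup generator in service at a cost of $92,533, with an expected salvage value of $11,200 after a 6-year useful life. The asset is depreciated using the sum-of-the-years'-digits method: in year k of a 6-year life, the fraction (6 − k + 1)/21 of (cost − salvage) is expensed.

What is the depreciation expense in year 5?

$7,746

Depreciable base = $92,533 − $11,200 = $81,333.
Sum of the years' digits = 6+5+4+3+2+1 = 21.
Year 1: $81,333 × 6/21 = $23,238. Book value $69,295.
Year 2: $81,333 × 5/21 = $19,365. Book value $49,930.
Year 3: $81,333 × 4/21 = $15,492. Book value $34,438.
Year 4: $81,333 × 3/21 = $11,619. Book value $22,819.
Year 5: $81,333 × 2/21 = $7,746. Book value $15,073.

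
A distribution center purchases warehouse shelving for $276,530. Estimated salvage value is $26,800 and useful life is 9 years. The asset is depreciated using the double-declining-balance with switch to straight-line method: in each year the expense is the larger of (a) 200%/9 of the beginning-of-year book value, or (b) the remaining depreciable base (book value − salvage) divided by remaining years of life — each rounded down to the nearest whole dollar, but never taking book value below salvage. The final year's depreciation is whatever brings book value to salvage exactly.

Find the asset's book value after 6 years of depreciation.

Depreciable base = $276,530 − $26,800 = $249,730.
Year 1: DB = ⌊$276,530 × 200%/9⌋ = $61,451; SL = ⌊$249,730/9⌋ = $27,747 → take DB $61,451. Book value $215,079.
Year 2: DB = ⌊$215,079 × 200%/9⌋ = $47,795; SL = ⌊$188,279/8⌋ = $23,534 → take DB $47,795. Book value $167,284.
Year 3: DB = ⌊$167,284 × 200%/9⌋ = $37,174; SL = ⌊$140,484/7⌋ = $20,069 → take DB $37,174. Book value $130,110.
Year 4: DB = ⌊$130,110 × 200%/9⌋ = $28,913; SL = ⌊$103,310/6⌋ = $17,218 → take DB $28,913. Book value $101,197.
Year 5: DB = ⌊$101,197 × 200%/9⌋ = $22,488; SL = ⌊$74,397/5⌋ = $14,879 → take DB $22,488. Book value $78,709.
Year 6: DB = ⌊$78,709 × 200%/9⌋ = $17,490; SL = ⌊$51,909/4⌋ = $12,977 → take DB $17,490. Book value $61,219.

$61,219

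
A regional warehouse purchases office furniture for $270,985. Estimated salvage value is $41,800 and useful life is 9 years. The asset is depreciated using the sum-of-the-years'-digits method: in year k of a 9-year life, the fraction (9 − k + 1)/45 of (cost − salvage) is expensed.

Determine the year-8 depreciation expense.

$10,186

Depreciable base = $270,985 − $41,800 = $229,185.
Sum of the years' digits = 9+8+7+6+5+4+3+2+1 = 45.
Year 1: $229,185 × 9/45 = $45,837. Book value $225,148.
Year 2: $229,185 × 8/45 = $40,744. Book value $184,404.
Year 3: $229,185 × 7/45 = $35,651. Book value $148,753.
Year 4: $229,185 × 6/45 = $30,558. Book value $118,195.
Year 5: $229,185 × 5/45 = $25,465. Book value $92,730.
Year 6: $229,185 × 4/45 = $20,372. Book value $72,358.
Year 7: $229,185 × 3/45 = $15,279. Book value $57,079.
Year 8: $229,185 × 2/45 = $10,186. Book value $46,893.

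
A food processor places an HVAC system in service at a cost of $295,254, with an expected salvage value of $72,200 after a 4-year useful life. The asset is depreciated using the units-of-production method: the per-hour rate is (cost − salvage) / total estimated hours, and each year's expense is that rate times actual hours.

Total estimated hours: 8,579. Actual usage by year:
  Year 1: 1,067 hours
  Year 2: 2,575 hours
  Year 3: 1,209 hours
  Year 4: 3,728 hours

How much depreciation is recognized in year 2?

$66,950

Depreciable base = $295,254 − $72,200 = $223,054.
Rate = $223,054 / 8,579 hours = $26 per hour.
Year 1: 1,067 × $26 = $27,742. Book value $267,512.
Year 2: 2,575 × $26 = $66,950. Book value $200,562.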